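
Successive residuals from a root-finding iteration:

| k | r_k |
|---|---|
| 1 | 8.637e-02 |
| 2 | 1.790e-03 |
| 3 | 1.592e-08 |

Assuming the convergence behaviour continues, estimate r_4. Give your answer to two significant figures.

1.1e-23

First estimate the order: p ≈ ln(r_3/r_2) / ln(r_2/r_1) = ln(1.592e-08/1.790e-03)/ln(1.790e-03/8.637e-02) = ln(8.89385e-06)/ln(0.0207248) ≈ 3.0002.
Then r_4 ≈ r_3·(r_3/r_2)^p = 1.592e-08·(8.89385e-06)^3.0002 = 1.592e-08·7.01874e-16 ≈ 1.117e-23.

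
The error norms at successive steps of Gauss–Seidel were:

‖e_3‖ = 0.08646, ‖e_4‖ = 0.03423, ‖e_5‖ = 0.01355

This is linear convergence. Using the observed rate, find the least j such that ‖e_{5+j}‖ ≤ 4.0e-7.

12

Rate ρ ≈ ‖e_5‖/‖e_4‖ = 0.01355/0.03423 = 0.3959.
After j more steps, ‖e_{5+j}‖ ≈ 0.01355·ρ^j; need ρ^j ≤ 4.0e-7/0.01355 = 2.95203e-05.
j ≥ ln(2.95203e-05)/ln(0.3959) = -10.4304/-0.92659 = 11.257.
So 12 more iterations are needed.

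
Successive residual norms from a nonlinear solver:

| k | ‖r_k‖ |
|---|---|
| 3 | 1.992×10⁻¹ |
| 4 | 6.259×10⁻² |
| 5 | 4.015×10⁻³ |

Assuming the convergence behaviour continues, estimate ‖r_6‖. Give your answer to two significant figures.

First estimate the order: p ≈ ln(‖r_5‖/‖r_4‖) / ln(‖r_4‖/‖r_3‖) = ln(4.015×10⁻³/6.259×10⁻²)/ln(6.259×10⁻²/1.992×10⁻¹) = ln(0.0641476)/ln(0.314207) ≈ 2.3724.
Then ‖r_6‖ ≈ ‖r_5‖·(‖r_5‖/‖r_4‖)^p = 4.015×10⁻³·(0.0641476)^2.3724 = 4.015×10⁻³·0.00147964 ≈ 5.941e-06.

5.9e-6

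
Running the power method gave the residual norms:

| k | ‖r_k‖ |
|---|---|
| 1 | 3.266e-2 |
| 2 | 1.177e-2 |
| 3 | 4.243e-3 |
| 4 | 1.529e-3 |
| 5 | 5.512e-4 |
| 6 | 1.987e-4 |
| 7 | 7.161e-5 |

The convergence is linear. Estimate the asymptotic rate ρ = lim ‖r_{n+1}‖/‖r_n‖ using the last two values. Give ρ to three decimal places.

0.360

ρ ≈ ‖r_7‖/‖r_6‖ = 7.161e-5/1.987e-4 = 0.36039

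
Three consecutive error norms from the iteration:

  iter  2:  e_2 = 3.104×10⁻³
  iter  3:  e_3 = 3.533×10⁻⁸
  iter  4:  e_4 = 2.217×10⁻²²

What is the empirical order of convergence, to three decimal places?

2.873

p ≈ ln(e_4/e_3) / ln(e_3/e_2)
  = ln(2.217×10⁻²²/3.533×10⁻⁸) / ln(3.533×10⁻⁸/3.104×10⁻³)
  = ln(6.27512e-15) / ln(1.13821e-05)
  = -32.702184 / -11.383469 ≈ 2.872778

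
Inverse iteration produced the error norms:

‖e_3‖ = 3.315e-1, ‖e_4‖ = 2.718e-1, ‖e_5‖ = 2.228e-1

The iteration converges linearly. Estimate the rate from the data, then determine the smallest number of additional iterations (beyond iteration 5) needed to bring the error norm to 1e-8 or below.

86

Rate ρ ≈ ‖e_5‖/‖e_4‖ = 2.228e-1/2.718e-1 = 0.8197.
After j more steps, ‖e_{5+j}‖ ≈ 2.228e-1·ρ^j; need ρ^j ≤ 1e-8/2.228e-1 = 4.48833e-08.
j ≥ ln(4.48833e-08)/ln(0.8197) = -16.9192/-0.19882 = 85.098.
So 86 more iterations are needed.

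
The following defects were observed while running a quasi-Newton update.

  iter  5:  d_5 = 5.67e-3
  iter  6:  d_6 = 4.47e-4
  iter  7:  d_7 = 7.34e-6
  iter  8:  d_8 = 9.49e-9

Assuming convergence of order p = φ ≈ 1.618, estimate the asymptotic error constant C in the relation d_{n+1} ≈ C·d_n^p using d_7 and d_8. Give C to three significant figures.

C ≈ d_8 / d_7^1.618
  = 9.49e-9 / (7.34e-6)^1.618
  = 9.49e-9 / 4.92829e-09 ≈ 1.9256

1.93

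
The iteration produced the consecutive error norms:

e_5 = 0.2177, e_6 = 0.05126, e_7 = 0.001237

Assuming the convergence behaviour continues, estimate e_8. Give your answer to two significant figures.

8.5e-8

First estimate the order: p ≈ ln(e_7/e_6) / ln(e_6/e_5) = ln(0.001237/0.05126)/ln(0.05126/0.2177) = ln(0.0241319)/ln(0.235462) ≈ 2.5752.
Then e_8 ≈ e_7·(e_7/e_6)^p = 0.001237·(0.0241319)^2.5752 = 0.001237·6.83675e-05 ≈ 8.457e-08.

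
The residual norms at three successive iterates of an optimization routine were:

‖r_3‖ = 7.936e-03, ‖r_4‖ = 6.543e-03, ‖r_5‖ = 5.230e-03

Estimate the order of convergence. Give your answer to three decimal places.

1.160

p ≈ ln(‖r_5‖/‖r_4‖) / ln(‖r_4‖/‖r_3‖)
  = ln(5.230e-03/6.543e-03) / ln(6.543e-03/7.936e-03)
  = ln(0.799328) / ln(0.824471)
  = -0.223984 / -0.193013 ≈ 1.160461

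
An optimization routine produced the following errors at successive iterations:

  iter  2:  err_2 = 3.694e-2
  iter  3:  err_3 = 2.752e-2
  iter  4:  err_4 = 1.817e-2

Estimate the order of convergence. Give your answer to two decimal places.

p ≈ ln(err_4/err_3) / ln(err_3/err_2)
  = ln(1.817e-2/2.752e-2) / ln(2.752e-2/3.694e-2)
  = ln(0.660247) / ln(0.744992)
  = -0.41514 / -0.29438 ≈ 1.41022

1.41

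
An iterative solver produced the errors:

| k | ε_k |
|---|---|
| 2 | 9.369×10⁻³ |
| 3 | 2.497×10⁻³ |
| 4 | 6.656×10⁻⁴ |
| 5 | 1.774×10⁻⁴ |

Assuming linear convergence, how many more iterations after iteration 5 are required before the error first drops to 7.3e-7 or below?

Rate ρ ≈ ε_5/ε_4 = 1.774×10⁻⁴/6.656×10⁻⁴ = 0.2665.
After j more steps, ε_{5+j} ≈ 1.774×10⁻⁴·ρ^j; need ρ^j ≤ 7.3e-7/1.774×10⁻⁴ = 0.00411499.
j ≥ ln(0.00411499)/ln(0.2665) = -5.4931/-1.32238 = 4.154.
So 5 more iterations are needed.

5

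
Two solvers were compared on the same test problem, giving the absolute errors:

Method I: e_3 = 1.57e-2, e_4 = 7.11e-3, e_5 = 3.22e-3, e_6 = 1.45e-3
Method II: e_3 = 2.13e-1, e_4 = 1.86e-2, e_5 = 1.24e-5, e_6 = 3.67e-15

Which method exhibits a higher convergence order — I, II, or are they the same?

Method I: p ≈ ln(1.45e-3/3.22e-3)/ln(3.22e-3/7.11e-3) ≈ 1.01.
Method II: p ≈ ln(3.67e-15/1.24e-5)/ln(1.24e-5/1.86e-2) ≈ 3.00.
Method II has the higher order (≈3.0 vs ≈1.0).

II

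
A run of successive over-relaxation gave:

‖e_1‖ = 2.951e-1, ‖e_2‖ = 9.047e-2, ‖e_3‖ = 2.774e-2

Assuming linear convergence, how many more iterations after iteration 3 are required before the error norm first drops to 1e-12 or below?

21

Rate ρ ≈ ‖e_3‖/‖e_2‖ = 2.774e-2/9.047e-2 = 0.3066.
After j more steps, ‖e_{3+j}‖ ≈ 2.774e-2·ρ^j; need ρ^j ≤ 1e-12/2.774e-2 = 3.6049e-11.
j ≥ ln(3.6049e-11)/ln(0.3066) = -24.0461/-1.18221 = 20.340.
So 21 more iterations are needed.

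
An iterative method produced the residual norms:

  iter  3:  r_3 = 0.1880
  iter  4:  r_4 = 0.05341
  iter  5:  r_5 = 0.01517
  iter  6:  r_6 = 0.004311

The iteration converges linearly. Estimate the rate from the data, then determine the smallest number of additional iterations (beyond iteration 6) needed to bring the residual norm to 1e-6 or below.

7

Rate ρ ≈ r_6/r_5 = 0.004311/0.01517 = 0.2842.
After j more steps, r_{6+j} ≈ 0.004311·ρ^j; need ρ^j ≤ 1e-6/0.004311 = 0.000231965.
j ≥ ln(0.000231965)/ln(0.2842) = -8.3689/-1.25808 = 6.652.
So 7 more iterations are needed.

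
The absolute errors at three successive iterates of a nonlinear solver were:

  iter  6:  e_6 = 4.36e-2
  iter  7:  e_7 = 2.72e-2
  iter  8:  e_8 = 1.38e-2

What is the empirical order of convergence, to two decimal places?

p ≈ ln(e_8/e_7) / ln(e_7/e_6)
  = ln(1.38e-2/2.72e-2) / ln(2.72e-2/4.36e-2)
  = ln(0.507353) / ln(0.623853)
  = -0.67855 / -0.47184 ≈ 1.43809

1.44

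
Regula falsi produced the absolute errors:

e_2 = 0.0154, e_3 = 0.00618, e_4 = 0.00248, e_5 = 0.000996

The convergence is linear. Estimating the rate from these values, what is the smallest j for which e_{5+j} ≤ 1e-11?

21

Rate ρ ≈ e_5/e_4 = 0.000996/0.00248 = 0.4016.
After j more steps, e_{5+j} ≈ 0.000996·ρ^j; need ρ^j ≤ 1e-11/0.000996 = 1.00402e-08.
j ≥ ln(1.00402e-08)/ln(0.4016) = -18.4167/-0.91230 = 20.187.
So 21 more iterations are needed.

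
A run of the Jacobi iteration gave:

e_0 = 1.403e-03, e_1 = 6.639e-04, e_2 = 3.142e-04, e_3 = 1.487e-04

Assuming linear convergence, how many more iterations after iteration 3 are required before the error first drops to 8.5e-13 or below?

Rate ρ ≈ e_3/e_2 = 1.487e-04/3.142e-04 = 0.4733.
After j more steps, e_{3+j} ≈ 1.487e-04·ρ^j; need ρ^j ≤ 8.5e-13/1.487e-04 = 5.71621e-09.
j ≥ ln(5.71621e-09)/ln(0.4733) = -18.9800/-0.74803 = 25.373.
So 26 more iterations are needed.

26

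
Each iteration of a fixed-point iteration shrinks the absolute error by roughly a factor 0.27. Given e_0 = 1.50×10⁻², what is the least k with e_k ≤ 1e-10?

15

After k steps, e_k ≈ 1.50×10⁻²·0.27^k.
Need 0.27^k ≤ 1e-10/1.50×10⁻² = 6.66667e-09.
k ≥ ln(6.66667e-09)/ln(0.27) = -18.8261/-1.30933 = 14.378.
Smallest integer k = 15.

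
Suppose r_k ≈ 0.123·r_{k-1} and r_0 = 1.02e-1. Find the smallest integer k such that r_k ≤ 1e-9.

After k steps, r_k ≈ 1.02e-1·0.123^k.
Need 0.123^k ≤ 1e-9/1.02e-1 = 9.80392e-09.
k ≥ ln(9.80392e-09)/ln(0.123) = -18.4405/-2.09557 = 8.800.
Smallest integer k = 9.

9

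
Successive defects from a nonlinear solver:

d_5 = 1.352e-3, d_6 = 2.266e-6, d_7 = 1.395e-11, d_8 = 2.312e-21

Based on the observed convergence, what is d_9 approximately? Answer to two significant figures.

First estimate the order: p ≈ ln(d_8/d_7) / ln(d_7/d_6) = ln(2.312e-21/1.395e-11)/ln(1.395e-11/2.266e-6) = ln(1.65735e-10)/ln(6.15622e-06) ≈ 1.8770.
Then d_9 ≈ d_8·(d_8/d_7)^p = 2.312e-21·(1.65735e-10)^1.8770 = 2.312e-21·4.3837e-19 ≈ 1.014e-39.

1.0e-39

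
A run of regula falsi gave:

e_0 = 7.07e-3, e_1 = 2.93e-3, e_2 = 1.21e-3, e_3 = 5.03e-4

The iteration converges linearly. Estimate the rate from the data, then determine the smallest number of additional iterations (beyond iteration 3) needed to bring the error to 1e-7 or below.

Rate ρ ≈ e_3/e_2 = 5.03e-4/1.21e-3 = 0.4157.
After j more steps, e_{3+j} ≈ 5.03e-4·ρ^j; need ρ^j ≤ 1e-7/5.03e-4 = 0.000198807.
j ≥ ln(0.000198807)/ln(0.4157) = -8.5232/-0.87779 = 9.710.
So 10 more iterations are needed.

10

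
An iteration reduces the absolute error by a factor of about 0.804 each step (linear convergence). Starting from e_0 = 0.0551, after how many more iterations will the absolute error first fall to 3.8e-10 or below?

87

After k steps, e_k ≈ 0.0551·0.804^k.
Need 0.804^k ≤ 3.8e-10/0.0551 = 6.89655e-09.
k ≥ ln(6.89655e-09)/ln(0.804) = -18.7922/-0.21816 = 86.140.
Smallest integer k = 87.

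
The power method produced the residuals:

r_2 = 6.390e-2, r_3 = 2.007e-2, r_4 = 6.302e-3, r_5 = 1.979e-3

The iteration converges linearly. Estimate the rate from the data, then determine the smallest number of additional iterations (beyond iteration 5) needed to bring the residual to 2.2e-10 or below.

Rate ρ ≈ r_5/r_4 = 1.979e-3/6.302e-3 = 0.3140.
After j more steps, r_{5+j} ≈ 1.979e-3·ρ^j; need ρ^j ≤ 2.2e-10/1.979e-3 = 1.11167e-07.
j ≥ ln(1.11167e-07)/ln(0.3140) = -16.0122/-1.15836 = 13.823.
So 14 more iterations are needed.

14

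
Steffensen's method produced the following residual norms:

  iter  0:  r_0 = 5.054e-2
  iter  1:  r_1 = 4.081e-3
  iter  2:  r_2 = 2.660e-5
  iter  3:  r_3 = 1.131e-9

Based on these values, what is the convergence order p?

2

Consecutive ratios: r_3/r_2 = 1.131e-9/2.660e-5 = 4.25188e-05, r_2/r_1 = 2.660e-5/4.081e-3 = 0.00651801.
p ≈ ln(4.25188e-05)/ln(0.00651801) = -10.0656/-5.0332 ≈ 2.00.
So the convergence is quadratic (order 2).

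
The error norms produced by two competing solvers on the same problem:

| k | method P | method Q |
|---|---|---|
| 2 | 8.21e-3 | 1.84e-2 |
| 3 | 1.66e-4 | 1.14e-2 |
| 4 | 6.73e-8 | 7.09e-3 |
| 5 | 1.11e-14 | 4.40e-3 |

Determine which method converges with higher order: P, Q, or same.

Method P: p ≈ ln(1.11e-14/6.73e-8)/ln(6.73e-8/1.66e-4) ≈ 2.00.
Method Q: p ≈ ln(4.40e-3/7.09e-3)/ln(7.09e-3/1.14e-2) ≈ 1.00.
Method P has the higher order (≈2.0 vs ≈1.0).

P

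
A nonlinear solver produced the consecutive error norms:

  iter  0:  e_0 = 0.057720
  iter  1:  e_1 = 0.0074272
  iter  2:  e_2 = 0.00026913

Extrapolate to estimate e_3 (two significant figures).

First estimate the order: p ≈ ln(e_2/e_1) / ln(e_1/e_0) = ln(0.00026913/0.0074272)/ln(0.0074272/0.057720) = ln(0.0362357)/ln(0.128676) ≈ 1.6180.
Then e_3 ≈ e_2·(e_2/e_1)^p = 0.00026913·(0.0362357)^1.6180 = 0.00026913·0.00466319 ≈ 1.255e-06.

1.3e-6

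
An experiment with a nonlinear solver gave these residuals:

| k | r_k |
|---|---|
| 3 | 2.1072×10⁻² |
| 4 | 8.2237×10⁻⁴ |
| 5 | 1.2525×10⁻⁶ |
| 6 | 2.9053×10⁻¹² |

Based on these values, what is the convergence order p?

2

Consecutive ratios: r_6/r_5 = 2.9053×10⁻¹²/1.2525×10⁻⁶ = 2.3196e-06, r_5/r_4 = 1.2525×10⁻⁶/8.2237×10⁻⁴ = 0.00152304.
p ≈ ln(2.3196e-06)/ln(0.00152304) = -12.9741/-6.4870 ≈ 2.00.
So the convergence is quadratic (order 2).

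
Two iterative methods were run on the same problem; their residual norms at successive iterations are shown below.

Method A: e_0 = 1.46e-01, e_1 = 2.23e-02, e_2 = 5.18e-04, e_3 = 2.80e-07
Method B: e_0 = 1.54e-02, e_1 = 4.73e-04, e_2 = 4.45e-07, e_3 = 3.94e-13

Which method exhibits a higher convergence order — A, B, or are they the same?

same

Method A: p ≈ ln(2.80e-07/5.18e-04)/ln(5.18e-04/2.23e-02) ≈ 2.00.
Method B: p ≈ ln(3.94e-13/4.45e-07)/ln(4.45e-07/4.73e-04) ≈ 2.00.
Both orders ≈ 2.0 — effectively the same.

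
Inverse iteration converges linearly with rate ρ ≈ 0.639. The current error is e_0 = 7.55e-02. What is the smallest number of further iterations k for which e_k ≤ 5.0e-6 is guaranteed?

22

After k steps, e_k ≈ 7.55e-02·0.639^k.
Need 0.639^k ≤ 5.0e-6/7.55e-02 = 6.62252e-05.
k ≥ ln(6.62252e-05)/ln(0.639) = -9.6224/-0.44785 = 21.486.
Smallest integer k = 22.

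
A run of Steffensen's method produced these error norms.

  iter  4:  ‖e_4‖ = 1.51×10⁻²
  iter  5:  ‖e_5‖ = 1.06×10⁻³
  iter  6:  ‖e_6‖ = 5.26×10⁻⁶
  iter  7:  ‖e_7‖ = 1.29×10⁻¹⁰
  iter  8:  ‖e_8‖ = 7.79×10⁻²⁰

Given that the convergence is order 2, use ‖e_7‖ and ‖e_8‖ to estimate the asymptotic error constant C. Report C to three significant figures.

C ≈ ‖e_8‖ / ‖e_7‖^2
  = 7.79×10⁻²⁰ / (1.29×10⁻¹⁰)^2
  = 7.79×10⁻²⁰ / 1.6641e-20 ≈ 4.6812

4.68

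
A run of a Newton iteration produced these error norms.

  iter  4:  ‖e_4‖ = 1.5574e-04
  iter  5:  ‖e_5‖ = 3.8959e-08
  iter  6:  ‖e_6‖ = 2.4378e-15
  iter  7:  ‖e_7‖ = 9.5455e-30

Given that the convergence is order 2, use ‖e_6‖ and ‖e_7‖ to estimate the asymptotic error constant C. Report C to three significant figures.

1.61

C ≈ ‖e_7‖ / ‖e_6‖^2
  = 9.5455e-30 / (2.4378e-15)^2
  = 9.5455e-30 / 5.94287e-30 ≈ 1.6062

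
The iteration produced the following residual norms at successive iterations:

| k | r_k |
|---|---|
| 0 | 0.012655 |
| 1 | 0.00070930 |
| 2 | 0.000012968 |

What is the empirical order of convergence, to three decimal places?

1.389

p ≈ ln(r_2/r_1) / ln(r_1/r_0)
  = ln(0.000012968/0.00070930) / ln(0.00070930/0.012655)
  = ln(0.0182828) / ln(0.056049)
  = -4.001795 / -2.881529 ≈ 1.388775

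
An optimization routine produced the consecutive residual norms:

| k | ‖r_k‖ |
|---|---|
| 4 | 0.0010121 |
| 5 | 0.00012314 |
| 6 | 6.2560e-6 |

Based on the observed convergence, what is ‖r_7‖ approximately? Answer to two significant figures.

First estimate the order: p ≈ ln(‖r_6‖/‖r_5‖) / ln(‖r_5‖/‖r_4‖) = ln(6.2560e-6/0.00012314)/ln(0.00012314/0.0010121) = ln(0.050804)/ln(0.121668) ≈ 1.4146.
Then ‖r_7‖ ≈ ‖r_6‖·(‖r_6‖/‖r_5‖)^p = 6.2560e-6·(0.050804)^1.4146 = 6.2560e-6·0.0147694 ≈ 9.24e-08.

9.2e-8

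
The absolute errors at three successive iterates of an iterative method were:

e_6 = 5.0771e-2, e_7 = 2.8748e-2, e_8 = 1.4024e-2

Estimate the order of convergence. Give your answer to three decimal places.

p ≈ ln(e_8/e_7) / ln(e_7/e_6)
  = ln(1.4024e-2/2.8748e-2) / ln(2.8748e-2/5.0771e-2)
  = ln(0.487825) / ln(0.566229)
  = -0.717799 / -0.568757 ≈ 1.262049

1.262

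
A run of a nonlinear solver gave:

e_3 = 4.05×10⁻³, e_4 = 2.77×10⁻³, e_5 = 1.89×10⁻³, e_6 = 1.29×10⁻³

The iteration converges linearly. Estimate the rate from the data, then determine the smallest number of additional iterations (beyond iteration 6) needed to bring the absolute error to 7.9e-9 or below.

32

Rate ρ ≈ e_6/e_5 = 1.29×10⁻³/1.89×10⁻³ = 0.6825.
After j more steps, e_{6+j} ≈ 1.29×10⁻³·ρ^j; need ρ^j ≤ 7.9e-9/1.29×10⁻³ = 6.12403e-06.
j ≥ ln(6.12403e-06)/ln(0.6825) = -12.0033/-0.38199 = 31.423.
So 32 more iterations are needed.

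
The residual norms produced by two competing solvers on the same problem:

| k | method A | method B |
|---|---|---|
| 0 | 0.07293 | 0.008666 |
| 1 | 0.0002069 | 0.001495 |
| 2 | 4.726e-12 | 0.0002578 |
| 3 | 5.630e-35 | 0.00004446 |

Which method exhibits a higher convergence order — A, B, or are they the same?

Method A: p ≈ ln(5.630e-35/4.726e-12)/ln(4.726e-12/0.0002069) ≈ 3.00.
Method B: p ≈ ln(0.00004446/0.0002578)/ln(0.0002578/0.001495) ≈ 1.00.
Method A has the higher order (≈3.0 vs ≈1.0).

A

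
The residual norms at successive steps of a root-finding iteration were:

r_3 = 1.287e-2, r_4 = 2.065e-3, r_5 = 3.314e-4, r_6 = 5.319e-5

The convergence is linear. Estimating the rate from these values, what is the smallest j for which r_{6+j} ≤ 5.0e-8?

4

Rate ρ ≈ r_6/r_5 = 5.319e-5/3.314e-4 = 0.1605.
After j more steps, r_{6+j} ≈ 5.319e-5·ρ^j; need ρ^j ≤ 5.0e-8/5.319e-5 = 0.000940026.
j ≥ ln(0.000940026)/ln(0.1605) = -6.9696/-1.82946 = 3.810.
So 4 more iterations are needed.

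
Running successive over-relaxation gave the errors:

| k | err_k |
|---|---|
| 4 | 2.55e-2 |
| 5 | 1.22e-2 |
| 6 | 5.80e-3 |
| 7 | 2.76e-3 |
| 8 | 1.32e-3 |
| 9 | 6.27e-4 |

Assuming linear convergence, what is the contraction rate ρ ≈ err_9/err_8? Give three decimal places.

ρ ≈ err_9/err_8 = 6.27e-4/1.32e-3 = 0.47500

0.475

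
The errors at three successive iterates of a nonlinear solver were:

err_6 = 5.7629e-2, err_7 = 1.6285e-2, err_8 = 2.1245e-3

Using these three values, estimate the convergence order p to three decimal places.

p ≈ ln(err_8/err_7) / ln(err_7/err_6)
  = ln(2.1245e-3/1.6285e-2) / ln(1.6285e-2/5.7629e-2)
  = ln(0.130457) / ln(0.282583)
  = -2.036712 / -1.263783 ≈ 1.611599

1.612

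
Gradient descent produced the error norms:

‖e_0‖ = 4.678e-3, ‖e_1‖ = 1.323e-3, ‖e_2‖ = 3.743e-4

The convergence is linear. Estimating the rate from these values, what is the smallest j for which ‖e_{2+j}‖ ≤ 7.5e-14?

Rate ρ ≈ ‖e_2‖/‖e_1‖ = 3.743e-4/1.323e-3 = 0.2829.
After j more steps, ‖e_{2+j}‖ ≈ 3.743e-4·ρ^j; need ρ^j ≤ 7.5e-14/3.743e-4 = 2.00374e-10.
j ≥ ln(2.00374e-10)/ln(0.2829) = -22.3308/-1.26266 = 17.686.
So 18 more iterations are needed.

18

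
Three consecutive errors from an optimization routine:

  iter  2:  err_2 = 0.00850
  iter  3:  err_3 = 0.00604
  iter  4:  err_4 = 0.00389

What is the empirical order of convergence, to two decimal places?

p ≈ ln(err_4/err_3) / ln(err_3/err_2)
  = ln(0.00389/0.00604) / ln(0.00604/0.00850)
  = ln(0.64404) / ln(0.710588)
  = -0.43999 / -0.34166 ≈ 1.28780

1.29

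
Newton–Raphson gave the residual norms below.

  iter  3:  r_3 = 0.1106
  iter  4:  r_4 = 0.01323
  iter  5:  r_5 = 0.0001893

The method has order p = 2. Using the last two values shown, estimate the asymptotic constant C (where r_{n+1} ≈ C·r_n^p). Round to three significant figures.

C ≈ r_5 / r_4^2
  = 0.0001893 / (0.01323)^2
  = 0.0001893 / 0.000175033 ≈ 1.0815

1.08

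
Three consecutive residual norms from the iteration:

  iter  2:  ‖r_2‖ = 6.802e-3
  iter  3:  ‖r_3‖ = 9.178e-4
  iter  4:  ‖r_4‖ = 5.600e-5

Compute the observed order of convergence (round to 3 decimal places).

1.396

p ≈ ln(‖r_4‖/‖r_3‖) / ln(‖r_3‖/‖r_2‖)
  = ln(5.600e-5/9.178e-4) / ln(9.178e-4/6.802e-3)
  = ln(0.0610155) / ln(0.134931)
  = -2.796627 / -2.002992 ≈ 1.396225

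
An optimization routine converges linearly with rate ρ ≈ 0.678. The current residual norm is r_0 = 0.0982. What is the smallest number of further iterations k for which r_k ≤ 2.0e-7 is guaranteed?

34

After k steps, r_k ≈ 0.0982·0.678^k.
Need 0.678^k ≤ 2.0e-7/0.0982 = 2.03666e-06.
k ≥ ln(2.03666e-06)/ln(0.678) = -13.1042/-0.38861 = 33.721.
Smallest integer k = 34.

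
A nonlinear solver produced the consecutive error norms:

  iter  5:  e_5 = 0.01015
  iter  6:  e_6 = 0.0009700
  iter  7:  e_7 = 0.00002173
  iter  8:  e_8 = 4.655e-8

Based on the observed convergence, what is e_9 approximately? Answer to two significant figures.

2.2e-12

First estimate the order: p ≈ ln(e_8/e_7) / ln(e_7/e_6) = ln(4.655e-8/0.00002173)/ln(0.00002173/0.0009700) = ln(0.0021422)/ln(0.0224021) ≈ 1.6179.
Then e_9 ≈ e_8·(e_8/e_7)^p = 4.655e-8·(0.0021422)^1.6179 = 4.655e-8·4.80395e-05 ≈ 2.236e-12.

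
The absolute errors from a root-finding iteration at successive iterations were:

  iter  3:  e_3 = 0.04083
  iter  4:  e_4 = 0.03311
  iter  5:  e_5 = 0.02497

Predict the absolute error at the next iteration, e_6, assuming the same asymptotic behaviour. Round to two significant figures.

First estimate the order: p ≈ ln(e_5/e_4) / ln(e_4/e_3) = ln(0.02497/0.03311)/ln(0.03311/0.04083) = ln(0.754153)/ln(0.810923) ≈ 1.3463.
Then e_6 ≈ e_5·(e_5/e_4)^p = 0.02497·(0.754153)^1.3463 = 0.02497·0.683949 ≈ 0.01708.

1.7e-2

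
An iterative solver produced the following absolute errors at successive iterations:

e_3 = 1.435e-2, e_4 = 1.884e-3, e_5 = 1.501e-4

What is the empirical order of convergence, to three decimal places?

p ≈ ln(e_5/e_4) / ln(e_4/e_3)
  = ln(1.501e-4/1.884e-3) / ln(1.884e-3/1.435e-2)
  = ln(0.0796709) / ln(0.131289)
  = -2.529851 / -2.030354 ≈ 1.246015

1.246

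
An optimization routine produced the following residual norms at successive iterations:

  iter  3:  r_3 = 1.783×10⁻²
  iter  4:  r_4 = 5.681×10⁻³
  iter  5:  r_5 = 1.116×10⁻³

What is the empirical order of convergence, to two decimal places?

p ≈ ln(r_5/r_4) / ln(r_4/r_3)
  = ln(1.116×10⁻³/5.681×10⁻³) / ln(5.681×10⁻³/1.783×10⁻²)
  = ln(0.196444) / ln(0.31862)
  = -1.62738 / -1.14376 ≈ 1.42283

1.42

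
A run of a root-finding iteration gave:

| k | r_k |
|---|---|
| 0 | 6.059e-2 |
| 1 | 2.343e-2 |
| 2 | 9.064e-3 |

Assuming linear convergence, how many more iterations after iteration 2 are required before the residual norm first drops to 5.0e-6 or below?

8

Rate ρ ≈ r_2/r_1 = 9.064e-3/2.343e-2 = 0.3869.
After j more steps, r_{2+j} ≈ 9.064e-3·ρ^j; need ρ^j ≤ 5.0e-6/9.064e-3 = 0.000551633.
j ≥ ln(0.000551633)/ln(0.3869) = -7.5026/-0.94959 = 7.901.
So 8 more iterations are needed.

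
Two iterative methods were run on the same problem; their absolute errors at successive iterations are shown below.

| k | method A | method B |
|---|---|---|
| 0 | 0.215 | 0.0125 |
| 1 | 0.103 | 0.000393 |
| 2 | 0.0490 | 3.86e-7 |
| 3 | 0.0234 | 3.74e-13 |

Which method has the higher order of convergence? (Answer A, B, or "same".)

Method A: p ≈ ln(0.0234/0.0490)/ln(0.0490/0.103) ≈ 0.99.
Method B: p ≈ ln(3.74e-13/3.86e-7)/ln(3.86e-7/0.000393) ≈ 2.00.
Method B has the higher order (≈2.0 vs ≈1.0).

B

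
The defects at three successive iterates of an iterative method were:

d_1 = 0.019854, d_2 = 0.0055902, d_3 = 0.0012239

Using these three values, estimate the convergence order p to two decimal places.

p ≈ ln(d_3/d_2) / ln(d_2/d_1)
  = ln(0.0012239/0.0055902) / ln(0.0055902/0.019854)
  = ln(0.218937) / ln(0.281565)
  = -1.51897 / -1.26739 ≈ 1.19850

1.20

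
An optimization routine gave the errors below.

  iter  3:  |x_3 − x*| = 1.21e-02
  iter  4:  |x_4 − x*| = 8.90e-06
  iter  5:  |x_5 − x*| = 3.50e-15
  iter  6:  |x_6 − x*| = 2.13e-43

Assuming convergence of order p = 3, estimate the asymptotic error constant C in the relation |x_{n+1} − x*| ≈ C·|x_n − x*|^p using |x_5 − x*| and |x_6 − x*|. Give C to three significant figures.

C ≈ |x_6 − x*| / |x_5 − x*|^3
  = 2.13e-43 / (3.50e-15)^3
  = 2.13e-43 / 4.2875e-44 ≈ 4.9679

4.97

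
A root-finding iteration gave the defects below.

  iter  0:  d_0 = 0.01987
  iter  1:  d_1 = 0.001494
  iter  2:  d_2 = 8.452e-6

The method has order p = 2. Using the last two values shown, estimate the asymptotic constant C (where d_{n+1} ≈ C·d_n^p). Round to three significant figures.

3.79

C ≈ d_2 / d_1^2
  = 8.452e-6 / (0.001494)^2
  = 8.452e-6 / 2.23204e-06 ≈ 3.7867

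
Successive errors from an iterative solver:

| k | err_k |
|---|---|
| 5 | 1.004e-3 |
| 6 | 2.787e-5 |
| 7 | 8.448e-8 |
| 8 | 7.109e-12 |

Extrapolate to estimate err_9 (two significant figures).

First estimate the order: p ≈ ln(err_8/err_7) / ln(err_7/err_6) = ln(7.109e-12/8.448e-8)/ln(8.448e-8/2.787e-5) = ln(8.41501e-05)/ln(0.00303122) ≈ 1.6181.
Then err_9 ≈ err_8·(err_8/err_7)^p = 7.109e-12·(8.41501e-05)^1.6181 = 7.109e-12·2.54877e-07 ≈ 1.812e-18.

1.8e-18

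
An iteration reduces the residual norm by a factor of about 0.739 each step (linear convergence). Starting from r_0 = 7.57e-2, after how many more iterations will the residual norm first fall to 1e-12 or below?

After k steps, r_k ≈ 7.57e-2·0.739^k.
Need 0.739^k ≤ 1e-12/7.57e-2 = 1.321e-11.
k ≥ ln(1.321e-11)/ln(0.739) = -25.0500/-0.30246 = 82.821.
Smallest integer k = 83.

83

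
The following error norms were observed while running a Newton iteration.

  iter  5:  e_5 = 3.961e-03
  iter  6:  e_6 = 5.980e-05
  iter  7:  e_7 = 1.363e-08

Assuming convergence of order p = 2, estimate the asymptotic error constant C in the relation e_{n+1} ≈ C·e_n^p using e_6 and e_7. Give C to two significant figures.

C ≈ e_7 / e_6^2
  = 1.363e-08 / (5.980e-05)^2
  = 1.363e-08 / 3.57604e-09 ≈ 3.8115

3.8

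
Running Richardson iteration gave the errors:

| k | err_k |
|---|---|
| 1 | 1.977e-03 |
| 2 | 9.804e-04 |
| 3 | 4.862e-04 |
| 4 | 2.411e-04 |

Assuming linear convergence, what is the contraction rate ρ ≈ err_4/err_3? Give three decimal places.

ρ ≈ err_4/err_3 = 2.411e-04/4.862e-04 = 0.49589

0.496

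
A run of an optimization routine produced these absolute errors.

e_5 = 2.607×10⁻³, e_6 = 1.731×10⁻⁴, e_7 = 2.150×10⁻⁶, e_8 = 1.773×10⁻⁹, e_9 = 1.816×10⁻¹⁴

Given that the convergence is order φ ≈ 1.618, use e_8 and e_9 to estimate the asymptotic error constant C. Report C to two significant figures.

C ≈ e_9 / e_8^1.618
  = 1.816×10⁻¹⁴ / (1.773×10⁻⁹)^1.618
  = 1.816×10⁻¹⁴ / 6.92486e-15 ≈ 2.6224

2.6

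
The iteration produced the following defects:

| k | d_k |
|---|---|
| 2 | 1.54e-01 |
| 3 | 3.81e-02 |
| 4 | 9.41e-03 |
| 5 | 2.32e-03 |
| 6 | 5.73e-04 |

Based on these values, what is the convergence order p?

1

Consecutive ratios: d_6/d_5 = 5.73e-04/2.32e-03 = 0.246983, d_5/d_4 = 2.32e-03/9.41e-03 = 0.246546.
p ≈ ln(0.246983)/ln(0.246546) = -1.3984/-1.4002 ≈ 1.00.
So the convergence is linear (order 1).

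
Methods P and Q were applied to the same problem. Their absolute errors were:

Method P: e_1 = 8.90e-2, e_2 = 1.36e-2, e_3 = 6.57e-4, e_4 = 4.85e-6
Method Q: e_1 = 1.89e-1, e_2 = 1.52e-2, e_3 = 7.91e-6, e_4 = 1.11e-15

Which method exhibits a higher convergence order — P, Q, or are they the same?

Method P: p ≈ ln(4.85e-6/6.57e-4)/ln(6.57e-4/1.36e-2) ≈ 1.62.
Method Q: p ≈ ln(1.11e-15/7.91e-6)/ln(7.91e-6/1.52e-2) ≈ 3.00.
Method Q has the higher order (≈3.0 vs ≈1.6).

Q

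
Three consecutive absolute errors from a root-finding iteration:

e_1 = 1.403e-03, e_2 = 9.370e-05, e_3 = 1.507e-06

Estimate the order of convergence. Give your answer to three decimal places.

p ≈ ln(e_3/e_2) / ln(e_2/e_1)
  = ln(1.507e-06/9.370e-05) / ln(9.370e-05/1.403e-03)
  = ln(0.0160832) / ln(0.0667855)
  = -4.129980 / -2.706269 ≈ 1.526079

1.526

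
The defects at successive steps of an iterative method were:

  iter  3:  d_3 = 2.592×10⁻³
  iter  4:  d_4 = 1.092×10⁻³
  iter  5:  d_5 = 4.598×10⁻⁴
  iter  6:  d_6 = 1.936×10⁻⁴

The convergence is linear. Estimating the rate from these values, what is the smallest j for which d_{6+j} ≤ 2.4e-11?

Rate ρ ≈ d_6/d_5 = 1.936×10⁻⁴/4.598×10⁻⁴ = 0.4211.
After j more steps, d_{6+j} ≈ 1.936×10⁻⁴·ρ^j; need ρ^j ≤ 2.4e-11/1.936×10⁻⁴ = 1.23967e-07.
j ≥ ln(1.23967e-07)/ln(0.4211) = -15.9033/-0.86488 = 18.388.
So 19 more iterations are needed.

19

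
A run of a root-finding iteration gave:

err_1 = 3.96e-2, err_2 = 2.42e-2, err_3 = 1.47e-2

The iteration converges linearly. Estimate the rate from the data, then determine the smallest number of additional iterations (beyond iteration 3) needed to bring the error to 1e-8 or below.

Rate ρ ≈ err_3/err_2 = 1.47e-2/2.42e-2 = 0.6074.
After j more steps, err_{3+j} ≈ 1.47e-2·ρ^j; need ρ^j ≤ 1e-8/1.47e-2 = 6.80272e-07.
j ≥ ln(6.80272e-07)/ln(0.6074) = -14.2008/-0.49857 = 28.483.
So 29 more iterations are needed.

29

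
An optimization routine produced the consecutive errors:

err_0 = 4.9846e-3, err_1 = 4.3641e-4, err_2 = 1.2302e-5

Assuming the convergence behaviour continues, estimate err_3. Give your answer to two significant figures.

6.6e-8

First estimate the order: p ≈ ln(err_2/err_1) / ln(err_1/err_0) = ln(1.2302e-5/4.3641e-4)/ln(4.3641e-4/4.9846e-3) = ln(0.0281891)/ln(0.0875517) ≈ 1.4653.
Then err_3 ≈ err_2·(err_2/err_1)^p = 1.2302e-5·(0.0281891)^1.4653 = 1.2302e-5·0.00535678 ≈ 6.59e-08.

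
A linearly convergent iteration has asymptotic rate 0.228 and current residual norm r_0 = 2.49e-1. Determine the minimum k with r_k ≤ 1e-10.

15

After k steps, r_k ≈ 2.49e-1·0.228^k.
Need 0.228^k ≤ 1e-10/2.49e-1 = 4.01606e-10.
k ≥ ln(4.01606e-10)/ln(0.228) = -21.6355/-1.47841 = 14.634.
Smallest integer k = 15.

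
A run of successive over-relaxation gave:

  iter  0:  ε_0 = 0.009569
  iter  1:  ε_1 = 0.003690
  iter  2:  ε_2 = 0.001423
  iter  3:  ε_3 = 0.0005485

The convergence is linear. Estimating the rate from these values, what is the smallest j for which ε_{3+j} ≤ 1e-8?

12

Rate ρ ≈ ε_3/ε_2 = 0.0005485/0.001423 = 0.3855.
After j more steps, ε_{3+j} ≈ 0.0005485·ρ^j; need ρ^j ≤ 1e-8/0.0005485 = 1.82315e-05.
j ≥ ln(1.82315e-05)/ln(0.3855) = -10.9124/-0.95321 = 11.448.
So 12 more iterations are needed.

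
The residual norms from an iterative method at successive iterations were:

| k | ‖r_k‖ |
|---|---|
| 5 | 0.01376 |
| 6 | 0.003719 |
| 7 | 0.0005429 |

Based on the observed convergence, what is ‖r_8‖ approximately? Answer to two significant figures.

3.2e-5

First estimate the order: p ≈ ln(‖r_7‖/‖r_6‖) / ln(‖r_6‖/‖r_5‖) = ln(0.0005429/0.003719)/ln(0.003719/0.01376) = ln(0.14598)/ln(0.270276) ≈ 1.4708.
Then ‖r_8‖ ≈ ‖r_7‖·(‖r_7‖/‖r_6‖)^p = 0.0005429·(0.14598)^1.4708 = 0.0005429·0.0589987 ≈ 3.203e-05.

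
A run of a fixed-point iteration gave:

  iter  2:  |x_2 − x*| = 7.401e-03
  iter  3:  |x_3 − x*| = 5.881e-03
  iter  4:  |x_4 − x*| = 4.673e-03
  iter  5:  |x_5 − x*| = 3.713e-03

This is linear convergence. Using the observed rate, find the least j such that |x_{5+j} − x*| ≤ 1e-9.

Rate ρ ≈ |x_5 − x*|/|x_4 − x*| = 3.713e-03/4.673e-03 = 0.7946.
After j more steps, |x_{5+j} − x*| ≈ 3.713e-03·ρ^j; need ρ^j ≤ 1e-9/3.713e-03 = 2.69324e-07.
j ≥ ln(2.69324e-07)/ln(0.7946) = -15.1274/-0.22992 = 65.794.
So 66 more iterations are needed.

66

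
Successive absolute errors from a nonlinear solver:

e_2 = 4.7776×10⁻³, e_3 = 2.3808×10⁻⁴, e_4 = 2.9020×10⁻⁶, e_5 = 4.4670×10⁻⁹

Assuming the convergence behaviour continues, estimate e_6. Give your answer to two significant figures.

3.3e-13

First estimate the order: p ≈ ln(e_5/e_4) / ln(e_4/e_3) = ln(4.4670×10⁻⁹/2.9020×10⁻⁶)/ln(2.9020×10⁻⁶/2.3808×10⁻⁴) = ln(0.00153928)/ln(0.0121892) ≈ 1.4695.
Then e_6 ≈ e_5·(e_5/e_4)^p = 4.4670×10⁻⁹·(0.00153928)^1.4695 = 4.4670×10⁻⁹·7.35806e-05 ≈ 3.287e-13.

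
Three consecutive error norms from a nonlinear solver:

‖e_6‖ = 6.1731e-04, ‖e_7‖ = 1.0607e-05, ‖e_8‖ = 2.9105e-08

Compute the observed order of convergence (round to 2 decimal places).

p ≈ ln(‖e_8‖/‖e_7‖) / ln(‖e_7‖/‖e_6‖)
  = ln(2.9105e-08/1.0607e-05) / ln(1.0607e-05/6.1731e-04)
  = ln(0.00274394) / ln(0.0171826)
  = -5.89836 / -4.06386 ≈ 1.45142

1.45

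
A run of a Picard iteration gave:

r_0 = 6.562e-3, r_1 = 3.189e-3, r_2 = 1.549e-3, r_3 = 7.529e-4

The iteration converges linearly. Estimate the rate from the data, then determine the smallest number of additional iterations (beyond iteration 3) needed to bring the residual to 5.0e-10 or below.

Rate ρ ≈ r_3/r_2 = 7.529e-4/1.549e-3 = 0.4861.
After j more steps, r_{3+j} ≈ 7.529e-4·ρ^j; need ρ^j ≤ 5.0e-10/7.529e-4 = 6.64099e-07.
j ≥ ln(6.64099e-07)/ln(0.4861) = -14.2248/-0.72134 = 19.720.
So 20 more iterations are needed.

20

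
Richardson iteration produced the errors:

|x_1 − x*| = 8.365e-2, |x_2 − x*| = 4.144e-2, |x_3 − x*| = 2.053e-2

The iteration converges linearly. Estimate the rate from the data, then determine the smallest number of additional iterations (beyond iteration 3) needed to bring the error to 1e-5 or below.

11

Rate ρ ≈ |x_3 − x*|/|x_2 − x*| = 2.053e-2/4.144e-2 = 0.4954.
After j more steps, |x_{3+j} − x*| ≈ 2.053e-2·ρ^j; need ρ^j ≤ 1e-5/2.053e-2 = 0.000487092.
j ≥ ln(0.000487092)/ln(0.4954) = -7.6271/-0.70239 = 10.859.
So 11 more iterations are needed.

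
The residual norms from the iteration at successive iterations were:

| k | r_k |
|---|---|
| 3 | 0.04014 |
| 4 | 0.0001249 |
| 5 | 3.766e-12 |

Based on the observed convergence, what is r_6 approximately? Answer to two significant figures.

First estimate the order: p ≈ ln(r_5/r_4) / ln(r_4/r_3) = ln(3.766e-12/0.0001249)/ln(0.0001249/0.04014) = ln(3.01521e-08)/ln(0.00311161) ≈ 2.9999.
Then r_6 ≈ r_5·(r_5/r_4)^p = 3.766e-12·(3.01521e-08)^2.9999 = 3.766e-12·2.74603e-23 ≈ 1.034e-34.

1.0e-34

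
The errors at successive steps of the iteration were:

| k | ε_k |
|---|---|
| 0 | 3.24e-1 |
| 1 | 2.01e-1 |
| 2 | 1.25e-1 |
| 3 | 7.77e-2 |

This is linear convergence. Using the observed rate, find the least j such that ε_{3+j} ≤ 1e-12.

53

Rate ρ ≈ ε_3/ε_2 = 7.77e-2/1.25e-1 = 0.6216.
After j more steps, ε_{3+j} ≈ 7.77e-2·ρ^j; need ρ^j ≤ 1e-12/7.77e-2 = 1.287e-11.
j ≥ ln(1.287e-11)/ln(0.6216) = -25.0761/-0.47546 = 52.741.
So 53 more iterations are needed.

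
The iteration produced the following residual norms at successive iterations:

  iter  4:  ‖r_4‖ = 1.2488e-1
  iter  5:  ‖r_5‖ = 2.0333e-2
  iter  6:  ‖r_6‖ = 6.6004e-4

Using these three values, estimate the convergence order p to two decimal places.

p ≈ ln(‖r_6‖/‖r_5‖) / ln(‖r_5‖/‖r_4‖)
  = ln(6.6004e-4/2.0333e-2) / ln(2.0333e-2/1.2488e-1)
  = ln(0.0324615) / ln(0.16282)
  = -3.42770 / -1.81511 ≈ 1.88843

1.89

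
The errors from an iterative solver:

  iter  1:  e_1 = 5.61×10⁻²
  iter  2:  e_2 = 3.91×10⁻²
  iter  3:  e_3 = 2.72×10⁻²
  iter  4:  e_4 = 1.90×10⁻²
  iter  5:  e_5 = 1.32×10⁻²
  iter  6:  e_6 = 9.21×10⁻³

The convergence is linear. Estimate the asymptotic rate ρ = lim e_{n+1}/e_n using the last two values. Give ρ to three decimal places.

0.698

ρ ≈ e_6/e_5 = 9.21×10⁻³/1.32×10⁻² = 0.69773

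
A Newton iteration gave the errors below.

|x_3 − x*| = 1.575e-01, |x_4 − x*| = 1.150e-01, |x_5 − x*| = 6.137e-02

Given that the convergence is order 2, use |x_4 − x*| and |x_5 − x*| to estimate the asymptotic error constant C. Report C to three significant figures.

C ≈ |x_5 − x*| / |x_4 − x*|^2
  = 6.137e-02 / (1.150e-01)^2
  = 6.137e-02 / 0.013225 ≈ 4.6405

4.64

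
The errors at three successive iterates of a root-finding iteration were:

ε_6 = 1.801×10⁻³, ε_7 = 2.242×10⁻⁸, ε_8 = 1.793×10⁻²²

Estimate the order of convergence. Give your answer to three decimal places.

2.874

p ≈ ln(ε_8/ε_7) / ln(ε_7/ε_6)
  = ln(1.793×10⁻²²/2.242×10⁻⁸) / ln(2.242×10⁻⁸/1.801×10⁻³)
  = ln(7.99732e-15) / ln(1.24486e-05)
  = -32.459670 / -11.293902 ≈ 2.874088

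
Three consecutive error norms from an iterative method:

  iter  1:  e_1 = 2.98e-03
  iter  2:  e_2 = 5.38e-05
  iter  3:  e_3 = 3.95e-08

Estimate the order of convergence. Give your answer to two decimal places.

1.80

p ≈ ln(e_3/e_2) / ln(e_2/e_1)
  = ln(3.95e-08/5.38e-05) / ln(5.38e-05/2.98e-03)
  = ln(0.000734201) / ln(0.0180537)
  = -7.21673 / -4.01440 ≈ 1.79771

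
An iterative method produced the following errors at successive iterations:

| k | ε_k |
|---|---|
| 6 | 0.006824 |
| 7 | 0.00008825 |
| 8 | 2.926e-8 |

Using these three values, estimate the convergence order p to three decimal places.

p ≈ ln(ε_8/ε_7) / ln(ε_7/ε_6)
  = ln(2.926e-8/0.00008825) / ln(0.00008825/0.006824)
  = ln(0.000331558) / ln(0.0129323)
  = -8.011708 / -4.348027 ≈ 1.842608

1.843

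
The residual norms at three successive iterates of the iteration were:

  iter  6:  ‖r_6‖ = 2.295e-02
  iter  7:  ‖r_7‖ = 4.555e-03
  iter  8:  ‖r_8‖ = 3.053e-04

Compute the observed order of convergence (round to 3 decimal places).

1.671

p ≈ ln(‖r_8‖/‖r_7‖) / ln(‖r_7‖/‖r_6‖)
  = ln(3.053e-04/4.555e-03) / ln(4.555e-03/2.295e-02)
  = ln(0.0670252) / ln(0.198475)
  = -2.702687 / -1.617092 ≈ 1.671325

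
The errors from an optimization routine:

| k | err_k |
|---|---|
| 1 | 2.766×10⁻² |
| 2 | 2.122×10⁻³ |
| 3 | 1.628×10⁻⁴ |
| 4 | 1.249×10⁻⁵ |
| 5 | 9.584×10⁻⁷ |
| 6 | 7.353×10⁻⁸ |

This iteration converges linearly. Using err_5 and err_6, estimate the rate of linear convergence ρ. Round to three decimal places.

0.077

ρ ≈ err_6/err_5 = 7.353×10⁻⁸/9.584×10⁻⁷ = 0.07672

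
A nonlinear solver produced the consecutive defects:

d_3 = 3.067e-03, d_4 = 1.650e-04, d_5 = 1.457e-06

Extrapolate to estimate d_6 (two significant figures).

6.9e-10

First estimate the order: p ≈ ln(d_5/d_4) / ln(d_4/d_3) = ln(1.457e-06/1.650e-04)/ln(1.650e-04/3.067e-03) = ln(0.0088303)/ln(0.0537985) ≈ 1.6183.
Then d_6 ≈ d_5·(d_5/d_4)^p = 1.457e-06·(0.0088303)^1.6183 = 1.457e-06·0.000474212 ≈ 6.909e-10.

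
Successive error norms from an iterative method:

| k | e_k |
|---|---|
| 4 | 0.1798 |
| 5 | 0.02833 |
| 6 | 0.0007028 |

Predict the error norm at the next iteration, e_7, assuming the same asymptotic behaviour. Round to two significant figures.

First estimate the order: p ≈ ln(e_6/e_5) / ln(e_5/e_4) = ln(0.0007028/0.02833)/ln(0.02833/0.1798) = ln(0.0248076)/ln(0.157564) ≈ 2.0004.
Then e_7 ≈ e_6·(e_6/e_5)^p = 0.0007028·(0.0248076)^2.0004 = 0.0007028·0.000614508 ≈ 4.319e-07.

4.3e-7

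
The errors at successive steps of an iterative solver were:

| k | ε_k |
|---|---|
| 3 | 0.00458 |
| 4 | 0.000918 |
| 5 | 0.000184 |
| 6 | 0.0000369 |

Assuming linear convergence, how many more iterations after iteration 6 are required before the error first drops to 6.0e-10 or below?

7

Rate ρ ≈ ε_6/ε_5 = 0.0000369/0.000184 = 0.2005.
After j more steps, ε_{6+j} ≈ 0.0000369·ρ^j; need ρ^j ≤ 6.0e-10/0.0000369 = 1.62602e-05.
j ≥ ln(1.62602e-05)/ln(0.2005) = -11.0268/-1.60694 = 6.862.
So 7 more iterations are needed.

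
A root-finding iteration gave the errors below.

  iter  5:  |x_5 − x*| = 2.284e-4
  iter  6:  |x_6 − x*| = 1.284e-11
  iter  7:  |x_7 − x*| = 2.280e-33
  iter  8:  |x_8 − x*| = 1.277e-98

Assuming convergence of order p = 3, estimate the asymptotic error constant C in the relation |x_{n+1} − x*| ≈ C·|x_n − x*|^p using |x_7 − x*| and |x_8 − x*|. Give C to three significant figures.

C ≈ |x_8 − x*| / |x_7 − x*|^3
  = 1.277e-98 / (2.280e-33)^3
  = 1.277e-98 / 1.18524e-98 ≈ 1.0774

1.08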